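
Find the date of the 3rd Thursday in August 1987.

August 20, 1987

The first Thursday of August 1987 is August 6.
The 3rd Thursday is 2 weeks later: 6 + 14 = 20.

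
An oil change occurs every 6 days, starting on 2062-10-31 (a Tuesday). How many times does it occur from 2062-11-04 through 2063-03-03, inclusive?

Occurrences land 6·i days after 2062-10-31 for i = 0, 1, 2, …
2062-11-04 is 4 days after the start; 4 ÷ 6 = 0 remainder 4; since the remainder is 4, round up to i = 1. First occurrence in the window: #2 on 2062-11-06 (1×6 = 6 days in).
2063-03-03 is 123 days after the start; 123 ÷ 6 = 20 remainder 3. Last occurrence in the window: #21 on 2063-02-28.
Occurrences #2 through #21: 20 in total.

20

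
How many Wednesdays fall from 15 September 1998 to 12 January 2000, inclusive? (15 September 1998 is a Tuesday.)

15 September 1998 is a Tuesday; the first Wednesday on or after it is 16 September 1998 (1 day later).
From 16 September 1998 to 12 January 2000: 106 + 365 + 12 = 483 days (rest of 1998, 1999, to 12 January 2000 in 2000).
483 ÷ 7 = 69 full weeks with remainder 0, so 69 more Wednesdays after the first → 70.

70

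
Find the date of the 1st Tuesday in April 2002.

April 2002 begins on a Monday, so the first Tuesday is April 2 (1 day later).

2 April 2002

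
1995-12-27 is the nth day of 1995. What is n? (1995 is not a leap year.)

Days in months before December: 31 + 28 + 31 + 30 + 31 + 30 + 31 + 31 + 30 + 31 + 30 = 334.
Plus 27 days into December → day 361.

361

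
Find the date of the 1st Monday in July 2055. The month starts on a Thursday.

5 July 2055

July 2055 begins on a Thursday, so the first Monday is July 5 (4 days later).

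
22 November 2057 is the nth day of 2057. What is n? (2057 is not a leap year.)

Days in months before November: 31 + 28 + 31 + 30 + 31 + 30 + 31 + 31 + 30 + 31 = 304.
Plus 22 days into November → day 326.

326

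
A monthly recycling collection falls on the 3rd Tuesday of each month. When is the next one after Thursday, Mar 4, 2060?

Mar 16, 2060

Mar 2060 starts on a Monday; its first Tuesday is the 2nd, so the 3rd Tuesday is the 16th — Mar 16, 2060.
Mar 16, 2060 is after Mar 4, 2060, so that is the next one.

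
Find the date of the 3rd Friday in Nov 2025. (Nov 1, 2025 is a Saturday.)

Nov 2025 begins on a Saturday, so the first Friday is Nov 7 (6 days later).
The 3rd Friday is 2 weeks later: 7 + 14 = 21.

Nov 21, 2025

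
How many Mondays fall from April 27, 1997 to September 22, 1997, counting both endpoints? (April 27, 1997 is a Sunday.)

22

April 27, 1997 is a Sunday; the first Monday on or after it is April 28, 1997 (1 day later).
From April 28, 1997 to September 22, 1997: 2 + 31 + 30 + 31 + 31 + 22 = 147 days (rest of April, May, June, July, August, September).
147 ÷ 7 = 21 full weeks with remainder 0, so 21 more Mondays after the first → 22.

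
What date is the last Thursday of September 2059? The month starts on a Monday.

September 25, 2059

September 2059 begins on a Monday, so the first Thursday is September 4 (3 days later).
September 2059 has 30 days. Adding weeks: 4, 11, 18, 25 — the last one ≤ 30 is the 25th.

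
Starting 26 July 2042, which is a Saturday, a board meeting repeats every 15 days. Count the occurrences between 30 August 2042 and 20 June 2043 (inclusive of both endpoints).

Occurrences land 15·i days after 26 July 2042 for i = 0, 1, 2, …
30 August 2042 is 35 days after the start; 35 ÷ 15 = 2 remainder 5; since the remainder is 5, round up to i = 3. First occurrence in the window: #4 on 9 September 2042 (3×15 = 45 days in).
20 June 2043 is 329 days after the start; 329 ÷ 15 = 21 remainder 14. Last occurrence in the window: #22 on 6 June 2043.
Occurrences #4 through #22: 19 in total.

19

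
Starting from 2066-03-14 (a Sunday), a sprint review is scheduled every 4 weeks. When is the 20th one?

2067-08-28

The 20th occurrence is 19 intervals after the first: 19 × 28 = 532 days after 2066-03-14.
March has 31 days — 17 days to the end of March leaves 515.
From end of March to end of 2066 is 275 days (240 left).
January has 31 days (209 left).
February has 28 days (181 left).
March has 31 days (150 left).
April has 30 days (120 left).
May has 31 days (89 left).
June has 30 days (59 left).
July has 31 days (28 left).
28 days into August → 2067-08-28.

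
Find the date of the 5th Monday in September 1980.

September 1980 begins on a Monday, so the first Monday is September 1.
The 5th Monday is 4 weeks later: 1 + 28 = 29.

29 September 1980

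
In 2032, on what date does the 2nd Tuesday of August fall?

August 2032 begins on a Sunday, so the first Tuesday is August 3 (2 days later).
The 2nd Tuesday is 1 weeks later: 3 + 7 = 10.

10 August 2032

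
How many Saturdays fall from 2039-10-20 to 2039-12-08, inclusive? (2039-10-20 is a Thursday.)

2039-10-20 is a Thursday; the first Saturday on or after it is 2039-10-22 (2 days later).
From 2039-10-22 to 2039-12-08: 9 + 30 + 8 = 47 days (rest of October, November, December).
47 ÷ 7 = 6 full weeks with remainder 5, so 6 more Saturdays after the first → 7.

7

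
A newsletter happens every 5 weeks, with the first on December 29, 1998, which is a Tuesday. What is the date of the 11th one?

December 14, 1999

The 11th occurrence is 10 intervals after the first: 10 × 35 = 350 days after December 29, 1998.
December has 31 days — 2 days to the end of December leaves 348.
January has 31 days (317 left).
February has 28 days (289 left).
March has 31 days (258 left).
April has 30 days (228 left).
May has 31 days (197 left).
June has 30 days (167 left).
July has 31 days (136 left).
August has 31 days (105 left).
September has 30 days (75 left).
October has 31 days (44 left).
November has 30 days (14 left).
14 days into December → December 14, 1999.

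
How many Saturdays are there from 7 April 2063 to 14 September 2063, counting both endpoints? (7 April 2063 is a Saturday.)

23

7 April 2063 is a Saturday; the first Saturday on or after it is 7 April 2063.
From 7 April 2063 to 14 September 2063: 23 + 31 + 30 + 31 + 31 + 14 = 160 days (rest of April, May, June, July, August, September).
160 ÷ 7 = 22 full weeks with remainder 6, so 22 more Saturdays after the first → 23.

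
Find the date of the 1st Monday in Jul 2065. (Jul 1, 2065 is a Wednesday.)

Jul 2065 begins on a Wednesday, so the first Monday is Jul 6 (5 days later).

Jul 6, 2065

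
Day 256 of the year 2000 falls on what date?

2000-09-12

January has 31 days (256 − 31 = 225 remain).
February has 29 days (225 − 29 = 196 remain).
March has 31 days (196 − 31 = 165 remain).
April has 30 days (165 − 30 = 135 remain).
May has 31 days (135 − 31 = 104 remain).
June has 30 days (104 − 30 = 74 remain).
July has 31 days (74 − 31 = 43 remain).
August has 31 days (43 − 31 = 12 remain).
12 into September → September 12.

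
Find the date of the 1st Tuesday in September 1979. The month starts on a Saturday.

September 1979 begins on a Saturday, so the first Tuesday is September 4 (3 days later).

1979-09-04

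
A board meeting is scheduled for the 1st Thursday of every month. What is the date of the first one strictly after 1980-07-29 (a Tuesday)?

July 1980 starts on a Tuesday, so its 1st Thursday is 1980-07-03 (2 days in).
That is not after 1980-07-29, so look at August 1980.
August 1980 starts on a Friday, so its 1st Thursday is 1980-08-07 (6 days in).

1980-08-07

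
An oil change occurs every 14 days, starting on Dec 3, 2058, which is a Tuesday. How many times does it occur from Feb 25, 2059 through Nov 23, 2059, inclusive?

20

Occurrences land 14·i days after Dec 3, 2058 for i = 0, 1, 2, …
Feb 25, 2059 is 84 days after the start; 84 ÷ 14 = 6 remainder 0. First occurrence in the window: #7 on Feb 25, 2059 (6×14 = 84 days in).
Nov 23, 2059 is 355 days after the start; 355 ÷ 14 = 25 remainder 5. Last occurrence in the window: #26 on Nov 18, 2059.
Occurrences #7 through #26: 20 in total.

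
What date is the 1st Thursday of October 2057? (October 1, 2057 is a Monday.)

October 2057 begins on a Monday, so the first Thursday is October 4 (3 days later).

October 4, 2057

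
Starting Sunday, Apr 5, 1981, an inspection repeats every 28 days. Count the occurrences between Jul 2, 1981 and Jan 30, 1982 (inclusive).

7

Occurrences land 28·i days after Apr 5, 1981 for i = 0, 1, 2, …
Jul 2, 1981 is 88 days after the start; 88 ÷ 28 = 3 remainder 4; since the remainder is 4, round up to i = 4. First occurrence in the window: #5 on Jul 26, 1981 (4×28 = 112 days in).
Jan 30, 1982 is 300 days after the start; 300 ÷ 28 = 10 remainder 20. Last occurrence in the window: #11 on Jan 10, 1982.
Occurrences #5 through #11: 7 in total.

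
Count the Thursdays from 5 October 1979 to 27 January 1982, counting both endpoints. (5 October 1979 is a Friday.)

120

5 October 1979 is a Friday; the first Thursday on or after it is 11 October 1979 (6 days later).
From 11 October 1979 to 27 January 1982: 81 + 366 + 365 + 27 = 839 days (rest of 1979, 1980, 1981, to 27 January 1982 in 1982).
839 ÷ 7 = 119 full weeks with remainder 6, so 119 more Thursdays after the first → 120.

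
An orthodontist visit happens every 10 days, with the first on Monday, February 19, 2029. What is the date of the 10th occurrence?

May 20, 2029

The 10th occurrence is 9 intervals after the first: 9 × 10 = 90 days after February 19, 2029.
February has 28 days — 9 days to the end of February leaves 81.
March has 31 days (50 left).
April has 30 days (20 left).
20 days into May → May 20, 2029.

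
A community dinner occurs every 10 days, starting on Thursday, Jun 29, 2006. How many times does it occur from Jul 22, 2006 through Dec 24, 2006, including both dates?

15

Occurrences land 10·i days after Jun 29, 2006 for i = 0, 1, 2, …
Jul 22, 2006 is 23 days after the start; 23 ÷ 10 = 2 remainder 3; since the remainder is 3, round up to i = 3. First occurrence in the window: #4 on Jul 29, 2006 (3×10 = 30 days in).
Dec 24, 2006 is 178 days after the start; 178 ÷ 10 = 17 remainder 8. Last occurrence in the window: #18 on Dec 16, 2006.
Occurrences #4 through #18: 15 in total.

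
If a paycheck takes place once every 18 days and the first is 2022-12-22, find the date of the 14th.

The 14th occurrence is 13 intervals after the first: 13 × 18 = 234 days after 2022-12-22.
December has 31 days — 9 days to the end of December leaves 225.
January has 31 days (194 left).
February has 28 days (166 left).
March has 31 days (135 left).
April has 30 days (105 left).
May has 31 days (74 left).
June has 30 days (44 left).
July has 31 days (13 left).
13 days into August → 2023-08-13.

2023-08-13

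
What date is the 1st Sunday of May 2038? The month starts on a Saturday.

May 2, 2038

May 2038 begins on a Saturday, so the first Sunday is May 2 (1 day later).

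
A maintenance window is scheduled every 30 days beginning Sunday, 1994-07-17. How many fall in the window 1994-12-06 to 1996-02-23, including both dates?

Occurrences land 30·i days after 1994-07-17 for i = 0, 1, 2, …
1994-12-06 is 142 days after the start; 142 ÷ 30 = 4 remainder 22; since the remainder is 22, round up to i = 5. First occurrence in the window: #6 on 1994-12-14 (5×30 = 150 days in).
1996-02-23 is 586 days after the start; 586 ÷ 30 = 19 remainder 16. Last occurrence in the window: #20 on 1996-02-07.
Occurrences #6 through #20: 15 in total.

15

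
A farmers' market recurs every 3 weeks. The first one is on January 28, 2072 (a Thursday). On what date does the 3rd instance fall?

The 3rd occurrence is 2 intervals after the first: 2 × 21 = 42 days after January 28, 2072.
January has 31 days — 3 days to the end of January leaves 39.
February has 29 days (10 left).
10 days into March → March 10, 2072.

March 10, 2072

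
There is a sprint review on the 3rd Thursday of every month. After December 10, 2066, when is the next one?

December 2066 starts on a Wednesday; its first Thursday is the 2nd, so the 3rd Thursday is the 16th — December 16, 2066.
December 16, 2066 is after December 10, 2066, so that is the next one.

December 16, 2066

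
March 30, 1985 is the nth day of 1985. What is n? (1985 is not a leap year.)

Days in months before March: 31 + 28 = 59.
Plus 30 days into March → day 89.

89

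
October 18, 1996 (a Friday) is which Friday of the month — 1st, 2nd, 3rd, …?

3rd

Day 18 falls in week ⌈18/7⌉ of the month.
Days 1–7 hold the 1st Friday, 8–14 the 2nd, 15–21 the 3rd, 22–28 the 4th, 29–31 the 5th.
18 is in the range for the 3rd.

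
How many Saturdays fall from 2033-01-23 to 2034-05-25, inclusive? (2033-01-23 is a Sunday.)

69

2033-01-23 is a Sunday; the first Saturday on or after it is 2033-01-29 (6 days later).
From 2033-01-29 to 2034-05-25: 336 + 145 = 481 days (rest of 2033, to 2034-05-25 in 2034).
481 ÷ 7 = 68 full weeks with remainder 5, so 68 more Saturdays after the first → 69.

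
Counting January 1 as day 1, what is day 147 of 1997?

January has 31 days (147 − 31 = 116 remain).
February has 28 days (116 − 28 = 88 remain).
March has 31 days (88 − 31 = 57 remain).
April has 30 days (57 − 30 = 27 remain).
27 into May → May 27.

27 May 1997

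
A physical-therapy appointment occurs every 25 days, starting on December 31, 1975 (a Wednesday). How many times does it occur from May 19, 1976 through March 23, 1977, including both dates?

Occurrences land 25·i days after December 31, 1975 for i = 0, 1, 2, …
May 19, 1976 is 140 days after the start; 140 ÷ 25 = 5 remainder 15; since the remainder is 15, round up to i = 6. First occurrence in the window: #7 on May 29, 1976 (6×25 = 150 days in).
March 23, 1977 is 448 days after the start; 448 ÷ 25 = 17 remainder 23. Last occurrence in the window: #18 on February 28, 1977.
Occurrences #7 through #18: 12 in total.

12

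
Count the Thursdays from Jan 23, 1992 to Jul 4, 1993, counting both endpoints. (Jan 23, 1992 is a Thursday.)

Jan 23, 1992 is a Thursday; the first Thursday on or after it is Jan 23, 1992.
From Jan 23, 1992 to Jul 4, 1993: 343 + 185 = 528 days (rest of 1992, to Jul 4, 1993 in 1993).
528 ÷ 7 = 75 full weeks with remainder 3, so 75 more Thursdays after the first → 76.

76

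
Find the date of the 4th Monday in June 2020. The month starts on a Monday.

June 2020 begins on a Monday, so the first Monday is June 1.
The 4th Monday is 3 weeks later: 1 + 21 = 22.

2020-06-22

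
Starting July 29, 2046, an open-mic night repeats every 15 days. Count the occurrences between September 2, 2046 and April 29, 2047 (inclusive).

Occurrences land 15·i days after July 29, 2046 for i = 0, 1, 2, …
September 2, 2046 is 35 days after the start; 35 ÷ 15 = 2 remainder 5; since the remainder is 5, round up to i = 3. First occurrence in the window: #4 on September 12, 2046 (3×15 = 45 days in).
April 29, 2047 is 274 days after the start; 274 ÷ 15 = 18 remainder 4. Last occurrence in the window: #19 on April 25, 2047.
Occurrences #4 through #19: 16 in total.

16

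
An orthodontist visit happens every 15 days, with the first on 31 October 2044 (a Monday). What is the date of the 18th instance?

13 July 2045

The 18th occurrence is 17 intervals after the first: 17 × 15 = 255 days after 31 October 2044.
October has 31 days — 0 days to the end of October leaves 255.
November has 30 days (225 left).
December has 31 days (194 left).
January has 31 days (163 left).
February has 28 days (135 left).
March has 31 days (104 left).
April has 30 days (74 left).
May has 31 days (43 left).
June has 30 days (13 left).
13 days into July → 13 July 2045.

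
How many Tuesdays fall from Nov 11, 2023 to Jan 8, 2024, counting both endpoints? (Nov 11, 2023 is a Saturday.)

Nov 11, 2023 is a Saturday; the first Tuesday on or after it is Nov 14, 2023 (3 days later).
From Nov 14, 2023 to Jan 8, 2024: 16 + 31 + 8 = 55 days (rest of Nov, Dec, Jan).
55 ÷ 7 = 7 full weeks with remainder 6, so 7 more Tuesdays after the first → 8.

8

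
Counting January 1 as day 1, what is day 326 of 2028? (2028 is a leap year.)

Jan has 31 days (326 − 31 = 295 remain).
Feb has 29 days (295 − 29 = 266 remain).
Mar has 31 days (266 − 31 = 235 remain).
Apr has 30 days (235 − 30 = 205 remain).
May has 31 days (205 − 31 = 174 remain).
Jun has 30 days (174 − 30 = 144 remain).
Jul has 31 days (144 − 31 = 113 remain).
Aug has 31 days (113 − 31 = 82 remain).
Sep has 30 days (82 − 30 = 52 remain).
Oct has 31 days (52 − 31 = 21 remain).
21 into Nov → Nov 21.

Nov 21, 2028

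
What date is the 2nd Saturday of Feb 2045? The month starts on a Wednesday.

Feb 11, 2045

Feb 2045 begins on a Wednesday, so the first Saturday is Feb 4 (3 days later).
The 2nd Saturday is 1 weeks later: 4 + 7 = 11.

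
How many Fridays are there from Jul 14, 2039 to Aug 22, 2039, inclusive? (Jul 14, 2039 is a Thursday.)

Jul 14, 2039 is a Thursday; the first Friday on or after it is Jul 15, 2039 (1 day later).
From Jul 15, 2039 to Aug 22, 2039: 16 + 22 = 38 days (rest of Jul, Aug).
38 ÷ 7 = 5 full weeks with remainder 3, so 5 more Fridays after the first → 6.

6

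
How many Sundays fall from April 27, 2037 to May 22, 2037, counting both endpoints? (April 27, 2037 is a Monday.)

3

April 27, 2037 is a Monday; the first Sunday on or after it is May 3, 2037 (6 days later).
From May 3, 2037 to May 22, 2037 is 22 − 3 = 19 days.
19 ÷ 7 = 2 full weeks with remainder 5, so 2 more Sundays after the first → 3.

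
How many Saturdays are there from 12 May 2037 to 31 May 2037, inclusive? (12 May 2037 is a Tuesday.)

3

12 May 2037 is a Tuesday; the first Saturday on or after it is 16 May 2037 (4 days later).
From 16 May 2037 to 31 May 2037 is 31 − 16 = 15 days.
15 ÷ 7 = 2 full weeks with remainder 1, so 2 more Saturdays after the first → 3.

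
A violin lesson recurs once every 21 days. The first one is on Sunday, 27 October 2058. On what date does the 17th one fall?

28 September 2059

The 17th occurrence is 16 intervals after the first: 16 × 21 = 336 days after 27 October 2058.
October has 31 days — 4 days to the end of October leaves 332.
November has 30 days (302 left).
December has 31 days (271 left).
January has 31 days (240 left).
February has 28 days (212 left).
March has 31 days (181 left).
April has 30 days (151 left).
May has 31 days (120 left).
June has 30 days (90 left).
July has 31 days (59 left).
August has 31 days (28 left).
28 days into September → 28 September 2059.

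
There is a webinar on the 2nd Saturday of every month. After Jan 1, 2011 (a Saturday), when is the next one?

Jan 8, 2011

Jan 2011 starts on a Saturday; its first Saturday is the 1st, so the 2nd Saturday is the 8th — Jan 8, 2011.
Jan 8, 2011 is after Jan 1, 2011, so that is the next one.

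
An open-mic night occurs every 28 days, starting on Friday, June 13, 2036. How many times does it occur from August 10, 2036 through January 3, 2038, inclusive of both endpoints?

18

Occurrences land 28·i days after June 13, 2036 for i = 0, 1, 2, …
August 10, 2036 is 58 days after the start; 58 ÷ 28 = 2 remainder 2; since the remainder is 2, round up to i = 3. First occurrence in the window: #4 on September 5, 2036 (3×28 = 84 days in).
January 3, 2038 is 569 days after the start; 569 ÷ 28 = 20 remainder 9. Last occurrence in the window: #21 on December 25, 2037.
Occurrences #4 through #21: 18 in total.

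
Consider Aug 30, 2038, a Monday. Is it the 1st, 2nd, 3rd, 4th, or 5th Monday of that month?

5th

Day 30 falls in week ⌈30/7⌉ of the month.
Days 1–7 hold the 1st Monday, 8–14 the 2nd, 15–21 the 3rd, 22–28 the 4th, 29–31 the 5th.
30 is in the range for the 5th.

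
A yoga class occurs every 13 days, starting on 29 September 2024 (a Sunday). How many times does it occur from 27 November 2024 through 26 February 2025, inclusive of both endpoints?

Occurrences land 13·i days after 29 September 2024 for i = 0, 1, 2, …
27 November 2024 is 59 days after the start; 59 ÷ 13 = 4 remainder 7; since the remainder is 7, round up to i = 5. First occurrence in the window: #6 on 3 December 2024 (5×13 = 65 days in).
26 February 2025 is 150 days after the start; 150 ÷ 13 = 11 remainder 7. Last occurrence in the window: #12 on 19 February 2025.
Occurrences #6 through #12: 7 in total.

7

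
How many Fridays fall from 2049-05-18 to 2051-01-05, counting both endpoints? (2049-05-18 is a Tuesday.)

2049-05-18 is a Tuesday; the first Friday on or after it is 2049-05-21 (3 days later).
From 2049-05-21 to 2051-01-05: 224 + 365 + 5 = 594 days (rest of 2049, 2050, to 2051-01-05 in 2051).
594 ÷ 7 = 84 full weeks with remainder 6, so 84 more Fridays after the first → 85.

85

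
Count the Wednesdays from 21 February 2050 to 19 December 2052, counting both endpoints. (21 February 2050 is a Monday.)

148

21 February 2050 is a Monday; the first Wednesday on or after it is 23 February 2050 (2 days later).
From 23 February 2050 to 19 December 2052: 311 + 365 + 354 = 1030 days (rest of 2050, 2051, to 19 December 2052 in 2052).
1030 ÷ 7 = 147 full weeks with remainder 1, so 147 more Wednesdays after the first → 148.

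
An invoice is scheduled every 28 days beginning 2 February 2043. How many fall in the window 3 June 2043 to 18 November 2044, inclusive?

Occurrences land 28·i days after 2 February 2043 for i = 0, 1, 2, …
3 June 2043 is 121 days after the start; 121 ÷ 28 = 4 remainder 9; since the remainder is 9, round up to i = 5. First occurrence in the window: #6 on 22 June 2043 (5×28 = 140 days in).
18 November 2044 is 655 days after the start; 655 ÷ 28 = 23 remainder 11. Last occurrence in the window: #24 on 7 November 2044.
Occurrences #6 through #24: 19 in total.

19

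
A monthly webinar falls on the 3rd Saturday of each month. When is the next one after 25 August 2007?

15 September 2007

August 2007 starts on a Wednesday; its first Saturday is the 4th, so the 3rd Saturday is the 18th — 18 August 2007.
That is not after 25 August 2007, so look at September 2007.
September 2007 starts on a Saturday; its first Saturday is the 1st, so the 3rd Saturday is the 15th — 15 September 2007.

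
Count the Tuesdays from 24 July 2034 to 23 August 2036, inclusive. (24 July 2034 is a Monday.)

24 July 2034 is a Monday; the first Tuesday on or after it is 25 July 2034 (1 day later).
From 25 July 2034 to 23 August 2036: 159 + 365 + 236 = 760 days (rest of 2034, 2035, to 23 August 2036 in 2036).
760 ÷ 7 = 108 full weeks with remainder 4, so 108 more Tuesdays after the first → 109.

109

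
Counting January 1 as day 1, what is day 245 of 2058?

2 September 2058

January has 31 days (245 − 31 = 214 remain).
February has 28 days (214 − 28 = 186 remain).
March has 31 days (186 − 31 = 155 remain).
April has 30 days (155 − 30 = 125 remain).
May has 31 days (125 − 31 = 94 remain).
June has 30 days (94 − 30 = 64 remain).
July has 31 days (64 − 31 = 33 remain).
August has 31 days (33 − 31 = 2 remain).
2 into September → September 2.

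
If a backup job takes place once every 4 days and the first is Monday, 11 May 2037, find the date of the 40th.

The 40th occurrence is 39 intervals after the first: 39 × 4 = 156 days after 11 May 2037.
May has 31 days — 20 days to the end of May leaves 136.
June has 30 days (106 left).
July has 31 days (75 left).
August has 31 days (44 left).
September has 30 days (14 left).
14 days into October → 14 October 2037.

14 October 2037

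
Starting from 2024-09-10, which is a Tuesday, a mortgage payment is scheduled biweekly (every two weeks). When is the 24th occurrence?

The 24th occurrence is 23 intervals after the first: 23 × 14 = 322 days after 2024-09-10.
September has 30 days — 20 days to the end of September leaves 302.
October has 31 days (271 left).
November has 30 days (241 left).
December has 31 days (210 left).
January has 31 days (179 left).
February has 28 days (151 left).
March has 31 days (120 left).
April has 30 days (90 left).
May has 31 days (59 left).
June has 30 days (29 left).
29 days into July → 2025-07-29.

2025-07-29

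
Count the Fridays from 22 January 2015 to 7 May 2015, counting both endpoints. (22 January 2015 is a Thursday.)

15

22 January 2015 is a Thursday; the first Friday on or after it is 23 January 2015 (1 day later).
From 23 January 2015 to 7 May 2015: 8 + 28 + 31 + 30 + 7 = 104 days (rest of January, February, March, April, May).
104 ÷ 7 = 14 full weeks with remainder 6, so 14 more Fridays after the first → 15.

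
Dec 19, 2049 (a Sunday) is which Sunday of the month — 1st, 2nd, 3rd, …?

3rd

Day 19 falls in week ⌈19/7⌉ of the month.
Days 1–7 hold the 1st Sunday, 8–14 the 2nd, 15–21 the 3rd, 22–28 the 4th, 29–31 the 5th.
19 is in the range for the 3rd.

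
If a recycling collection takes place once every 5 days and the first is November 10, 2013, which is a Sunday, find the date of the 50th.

The 50th occurrence is 49 intervals after the first: 49 × 5 = 245 days after November 10, 2013.
November has 30 days — 20 days to the end of November leaves 225.
December has 31 days (194 left).
January has 31 days (163 left).
February has 28 days (135 left).
March has 31 days (104 left).
April has 30 days (74 left).
May has 31 days (43 left).
June has 30 days (13 left).
13 days into July → July 13, 2014.

July 13, 2014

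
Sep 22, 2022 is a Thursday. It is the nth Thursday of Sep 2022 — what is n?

4th

Day 22 falls in week ⌈22/7⌉ of the month.
Days 1–7 hold the 1st Thursday, 8–14 the 2nd, 15–21 the 3rd, 22–28 the 4th, 29–31 the 5th.
22 is in the range for the 4th.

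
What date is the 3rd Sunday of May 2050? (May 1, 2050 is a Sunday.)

May 15, 2050

May 2050 begins on a Sunday, so the first Sunday is May 1.
The 3rd Sunday is 2 weeks later: 1 + 14 = 15.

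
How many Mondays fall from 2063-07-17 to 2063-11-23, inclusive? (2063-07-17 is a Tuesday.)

18

2063-07-17 is a Tuesday; the first Monday on or after it is 2063-07-23 (6 days later).
From 2063-07-23 to 2063-11-23: 8 + 31 + 30 + 31 + 23 = 123 days (rest of July, August, September, October, November).
123 ÷ 7 = 17 full weeks with remainder 4, so 17 more Mondays after the first → 18.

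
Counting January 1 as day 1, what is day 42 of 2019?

2019-02-11

January has 31 days (42 − 31 = 11 remain).
11 into February → February 11.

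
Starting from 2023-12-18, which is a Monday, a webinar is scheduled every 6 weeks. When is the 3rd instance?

2024-03-11

The 3rd occurrence is 2 intervals after the first: 2 × 42 = 84 days after 2023-12-18.
December has 31 days — 13 days to the end of December leaves 71.
January has 31 days (40 left).
February has 29 days (11 left).
11 days into March → 2024-03-11.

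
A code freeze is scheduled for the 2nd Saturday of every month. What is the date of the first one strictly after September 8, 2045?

September 2045 starts on a Friday; its first Saturday is the 2nd, so the 2nd Saturday is the 9th — September 9, 2045.
September 9, 2045 is after September 8, 2045, so that is the next one.

September 9, 2045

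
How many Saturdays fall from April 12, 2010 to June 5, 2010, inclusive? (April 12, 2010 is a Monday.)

8

April 12, 2010 is a Monday; the first Saturday on or after it is April 17, 2010 (5 days later).
From April 17, 2010 to June 5, 2010: 13 + 31 + 5 = 49 days (rest of April, May, June).
49 ÷ 7 = 7 full weeks with remainder 0, so 7 more Saturdays after the first → 8.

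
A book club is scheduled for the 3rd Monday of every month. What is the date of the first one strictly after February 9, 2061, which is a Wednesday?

February 21, 2061

February 2061 starts on a Tuesday; its first Monday is the 7th, so the 3rd Monday is the 21st — February 21, 2061.
February 21, 2061 is after February 9, 2061, so that is the next one.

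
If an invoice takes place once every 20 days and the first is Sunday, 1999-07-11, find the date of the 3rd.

The 3rd occurrence is 2 intervals after the first: 2 × 20 = 40 days after 1999-07-11.
July has 31 days — 20 days to the end of July leaves 20.
20 days into August → 1999-08-20.

1999-08-20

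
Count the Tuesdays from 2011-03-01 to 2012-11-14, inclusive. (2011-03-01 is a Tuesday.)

90

2011-03-01 is a Tuesday; the first Tuesday on or after it is 2011-03-01.
From 2011-03-01 to 2012-11-14: 305 + 319 = 624 days (rest of 2011, to 2012-11-14 in 2012).
624 ÷ 7 = 89 full weeks with remainder 1, so 89 more Tuesdays after the first → 90.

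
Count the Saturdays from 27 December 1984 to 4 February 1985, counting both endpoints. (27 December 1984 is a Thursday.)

27 December 1984 is a Thursday; the first Saturday on or after it is 29 December 1984 (2 days later).
From 29 December 1984 to 4 February 1985: 2 + 31 + 4 = 37 days (rest of December, January, February).
37 ÷ 7 = 5 full weeks with remainder 2, so 5 more Saturdays after the first → 6.

6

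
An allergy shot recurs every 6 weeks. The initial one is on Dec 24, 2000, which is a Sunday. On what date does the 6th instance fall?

Jul 22, 2001

The 6th occurrence is 5 intervals after the first: 5 × 42 = 210 days after Dec 24, 2000.
Dec has 31 days — 7 days to the end of Dec leaves 203.
Jan has 31 days (172 left).
Feb has 28 days (144 left).
Mar has 31 days (113 left).
Apr has 30 days (83 left).
May has 31 days (52 left).
Jun has 30 days (22 left).
22 days into Jul → Jul 22, 2001.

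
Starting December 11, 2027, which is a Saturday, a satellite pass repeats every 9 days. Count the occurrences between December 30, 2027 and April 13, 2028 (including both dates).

Occurrences land 9·i days after December 11, 2027 for i = 0, 1, 2, …
December 30, 2027 is 19 days after the start; 19 ÷ 9 = 2 remainder 1; since the remainder is 1, round up to i = 3. First occurrence in the window: #4 on January 7, 2028 (3×9 = 27 days in).
April 13, 2028 is 124 days after the start; 124 ÷ 9 = 13 remainder 7. Last occurrence in the window: #14 on April 6, 2028.
Occurrences #4 through #14: 11 in total.

11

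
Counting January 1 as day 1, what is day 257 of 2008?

13 September 2008

January has 31 days (257 − 31 = 226 remain).
February has 29 days (226 − 29 = 197 remain).
March has 31 days (197 − 31 = 166 remain).
April has 30 days (166 − 30 = 136 remain).
May has 31 days (136 − 31 = 105 remain).
June has 30 days (105 − 30 = 75 remain).
July has 31 days (75 − 31 = 44 remain).
August has 31 days (44 − 31 = 13 remain).
13 into September → September 13.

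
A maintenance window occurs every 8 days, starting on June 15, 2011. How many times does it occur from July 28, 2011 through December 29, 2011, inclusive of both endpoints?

19

Occurrences land 8·i days after June 15, 2011 for i = 0, 1, 2, …
July 28, 2011 is 43 days after the start; 43 ÷ 8 = 5 remainder 3; since the remainder is 3, round up to i = 6. First occurrence in the window: #7 on August 2, 2011 (6×8 = 48 days in).
December 29, 2011 is 197 days after the start; 197 ÷ 8 = 24 remainder 5. Last occurrence in the window: #25 on December 24, 2011.
Occurrences #7 through #25: 19 in total.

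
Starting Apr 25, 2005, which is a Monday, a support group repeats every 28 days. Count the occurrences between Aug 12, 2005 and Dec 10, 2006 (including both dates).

Occurrences land 28·i days after Apr 25, 2005 for i = 0, 1, 2, …
Aug 12, 2005 is 109 days after the start; 109 ÷ 28 = 3 remainder 25; since the remainder is 25, round up to i = 4. First occurrence in the window: #5 on Aug 15, 2005 (4×28 = 112 days in).
Dec 10, 2006 is 594 days after the start; 594 ÷ 28 = 21 remainder 6. Last occurrence in the window: #22 on Dec 4, 2006.
Occurrences #5 through #22: 18 in total.

18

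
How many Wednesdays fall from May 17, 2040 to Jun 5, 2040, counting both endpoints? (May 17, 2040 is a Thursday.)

2

May 17, 2040 is a Thursday; the first Wednesday on or after it is May 23, 2040 (6 days later).
From May 23, 2040 to Jun 5, 2040: 8 + 5 = 13 days (rest of May, Jun).
13 ÷ 7 = 1 full weeks with remainder 6, so 1 more Wednesdays after the first → 2.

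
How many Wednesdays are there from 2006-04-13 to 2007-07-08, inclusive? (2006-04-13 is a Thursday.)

2006-04-13 is a Thursday; the first Wednesday on or after it is 2006-04-19 (6 days later).
From 2006-04-19 to 2007-07-08: 256 + 189 = 445 days (rest of 2006, to 2007-07-08 in 2007).
445 ÷ 7 = 63 full weeks with remainder 4, so 63 more Wednesdays after the first → 64.

64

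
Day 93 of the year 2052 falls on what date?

January has 31 days (93 − 31 = 62 remain).
February has 29 days (62 − 29 = 33 remain).
March has 31 days (33 − 31 = 2 remain).
2 into April → April 2.

2052-04-02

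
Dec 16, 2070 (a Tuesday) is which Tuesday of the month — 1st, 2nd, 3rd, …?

Day 16 falls in week ⌈16/7⌉ of the month.
Days 1–7 hold the 1st Tuesday, 8–14 the 2nd, 15–21 the 3rd, 22–28 the 4th, 29–31 the 5th.
16 is in the range for the 3rd.

3rd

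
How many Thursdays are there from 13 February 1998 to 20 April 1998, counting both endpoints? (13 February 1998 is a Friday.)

13 February 1998 is a Friday; the first Thursday on or after it is 19 February 1998 (6 days later).
From 19 February 1998 to 20 April 1998: 9 + 31 + 20 = 60 days (rest of February, March, April).
60 ÷ 7 = 8 full weeks with remainder 4, so 8 more Thursdays after the first → 9.

9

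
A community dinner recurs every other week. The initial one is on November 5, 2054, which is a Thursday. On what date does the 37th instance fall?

March 23, 2056

The 37th occurrence is 36 intervals after the first: 36 × 14 = 504 days after November 5, 2054.
November has 30 days — 25 days to the end of November leaves 479.
From end of November to end of 2054 is 31 days (448 left).
2055 has 365 days (83 left).
January has 31 days (52 left).
February has 29 days (23 left).
23 days into March → March 23, 2056.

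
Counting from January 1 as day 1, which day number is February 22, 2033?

53

Days in months before February: 31 = 31.
Plus 22 days into February → day 53.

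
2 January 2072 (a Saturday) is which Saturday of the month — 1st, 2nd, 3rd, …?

Day 2 falls in week ⌈2/7⌉ of the month.
Days 1–7 hold the 1st Saturday, 8–14 the 2nd, 15–21 the 3rd, 22–28 the 4th, 29–31 the 5th.
2 is in the range for the 1st.

1st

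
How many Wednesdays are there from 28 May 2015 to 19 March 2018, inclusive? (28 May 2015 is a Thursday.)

146

28 May 2015 is a Thursday; the first Wednesday on or after it is 3 June 2015 (6 days later).
From 3 June 2015 to 19 March 2018: 211 + 366 + 365 + 78 = 1020 days (rest of 2015, 2016, 2017, to 19 March 2018 in 2018).
1020 ÷ 7 = 145 full weeks with remainder 5, so 145 more Wednesdays after the first → 146.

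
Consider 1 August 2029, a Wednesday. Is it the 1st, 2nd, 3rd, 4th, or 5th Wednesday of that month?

1st

Day 1 falls in week ⌈1/7⌉ of the month.
Days 1–7 hold the 1st Wednesday, 8–14 the 2nd, 15–21 the 3rd, 22–28 the 4th, 29–31 the 5th.
1 is in the range for the 1st.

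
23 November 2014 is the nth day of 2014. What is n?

Days in months before November: 31 + 28 + 31 + 30 + 31 + 30 + 31 + 31 + 30 + 31 = 304.
Plus 23 days into November → day 327.

327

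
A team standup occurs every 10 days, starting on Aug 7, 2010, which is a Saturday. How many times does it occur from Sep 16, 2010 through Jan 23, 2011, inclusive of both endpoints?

Occurrences land 10·i days after Aug 7, 2010 for i = 0, 1, 2, …
Sep 16, 2010 is 40 days after the start; 40 ÷ 10 = 4 remainder 0. First occurrence in the window: #5 on Sep 16, 2010 (4×10 = 40 days in).
Jan 23, 2011 is 169 days after the start; 169 ÷ 10 = 16 remainder 9. Last occurrence in the window: #17 on Jan 14, 2011.
Occurrences #5 through #17: 13 in total.

13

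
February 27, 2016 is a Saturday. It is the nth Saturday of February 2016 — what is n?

Day 27 falls in week ⌈27/7⌉ of the month.
Days 1–7 hold the 1st Saturday, 8–14 the 2nd, 15–21 the 3rd, 22–28 the 4th, 29–31 the 5th.
27 is in the range for the 4th.

4th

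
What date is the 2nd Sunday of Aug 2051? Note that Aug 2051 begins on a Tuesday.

Aug 2051 begins on a Tuesday, so the first Sunday is Aug 6 (5 days later).
The 2nd Sunday is 1 weeks later: 6 + 7 = 13.

Aug 13, 2051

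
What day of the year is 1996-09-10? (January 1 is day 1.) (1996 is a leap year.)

254

Days in months before September: 31 + 29 + 31 + 30 + 31 + 30 + 31 + 31 = 244.
Plus 10 days into September → day 254.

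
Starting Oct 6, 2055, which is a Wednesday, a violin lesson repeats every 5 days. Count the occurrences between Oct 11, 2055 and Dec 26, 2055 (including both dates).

16

Occurrences land 5·i days after Oct 6, 2055 for i = 0, 1, 2, …
Oct 11, 2055 is 5 days after the start; 5 ÷ 5 = 1 remainder 0. First occurrence in the window: #2 on Oct 11, 2055 (1×5 = 5 days in).
Dec 26, 2055 is 81 days after the start; 81 ÷ 5 = 16 remainder 1. Last occurrence in the window: #17 on Dec 25, 2055.
Occurrences #2 through #17: 16 in total.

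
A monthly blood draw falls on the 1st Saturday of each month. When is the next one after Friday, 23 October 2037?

7 November 2037

October 2037 starts on a Thursday, so its 1st Saturday is 3 October 2037 (2 days in).
That is not after 23 October 2037, so look at November 2037.
November 2037 starts on a Sunday, so its 1st Saturday is 7 November 2037 (6 days in).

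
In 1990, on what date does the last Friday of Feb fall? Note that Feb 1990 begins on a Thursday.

Feb 23, 1990

Feb 1990 begins on a Thursday, so the first Friday is Feb 2 (1 day later).
Feb 1990 has 28 days. Adding weeks: 2, 9, 16, 23 — the last one ≤ 28 is the 23rd.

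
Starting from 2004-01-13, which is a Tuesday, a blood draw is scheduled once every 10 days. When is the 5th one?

2004-02-22

The 5th occurrence is 4 intervals after the first: 4 × 10 = 40 days after 2004-01-13.
January has 31 days — 18 days to the end of January leaves 22.
22 days into February → 2004-02-22.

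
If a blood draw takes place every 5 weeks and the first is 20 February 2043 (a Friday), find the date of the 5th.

10 July 2043

The 5th occurrence is 4 intervals after the first: 4 × 35 = 140 days after 20 February 2043.
February has 28 days — 8 days to the end of February leaves 132.
March has 31 days (101 left).
April has 30 days (71 left).
May has 31 days (40 left).
June has 30 days (10 left).
10 days into July → 10 July 2043.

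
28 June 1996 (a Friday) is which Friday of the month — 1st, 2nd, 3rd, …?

Day 28 falls in week ⌈28/7⌉ of the month.
Days 1–7 hold the 1st Friday, 8–14 the 2nd, 15–21 the 3rd, 22–28 the 4th, 29–31 the 5th.
28 is in the range for the 4th.

4th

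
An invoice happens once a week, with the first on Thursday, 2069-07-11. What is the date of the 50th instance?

2070-06-19

The 50th occurrence is 49 intervals after the first: 49 × 7 = 343 days after 2069-07-11.
July has 31 days — 20 days to the end of July leaves 323.
August has 31 days (292 left).
September has 30 days (262 left).
October has 31 days (231 left).
November has 30 days (201 left).
December has 31 days (170 left).
January has 31 days (139 left).
February has 28 days (111 left).
March has 31 days (80 left).
April has 30 days (50 left).
May has 31 days (19 left).
19 days into June → 2070-06-19.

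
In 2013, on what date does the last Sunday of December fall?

29 December 2013

The first Sunday of December 2013 is December 1.
December 2013 has 31 days. Adding weeks: 1, 8, 15, 22, 29 — the last one ≤ 31 is the 29th.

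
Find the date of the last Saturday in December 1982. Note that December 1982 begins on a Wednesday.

December 1982 begins on a Wednesday, so the first Saturday is December 4 (3 days later).
December 1982 has 31 days. Adding weeks: 4, 11, 18, 25 — the last one ≤ 31 is the 25th.

25 December 1982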